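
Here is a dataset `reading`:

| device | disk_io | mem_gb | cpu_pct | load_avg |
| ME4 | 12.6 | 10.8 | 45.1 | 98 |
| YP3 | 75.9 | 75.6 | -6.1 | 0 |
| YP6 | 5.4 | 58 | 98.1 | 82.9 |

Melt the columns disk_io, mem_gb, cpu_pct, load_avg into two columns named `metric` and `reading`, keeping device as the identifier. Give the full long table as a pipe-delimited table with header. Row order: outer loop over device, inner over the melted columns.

| device | metric | reading |
| ME4 | disk_io | 12.6 |
| ME4 | mem_gb | 10.8 |
| ME4 | cpu_pct | 45.1 |
| ME4 | load_avg | 98 |
| YP3 | disk_io | 75.9 |
| YP3 | mem_gb | 75.6 |
| YP3 | cpu_pct | -6.1 |
| YP3 | load_avg | 0 |
| YP6 | disk_io | 5.4 |
| YP6 | mem_gb | 58 |
| YP6 | cpu_pct | 98.1 |
| YP6 | load_avg | 82.9 |

Each (device, column) pair becomes one row: 3 × 4 = 12 rows.
For example, (ME4, disk_io) → reading=12.6.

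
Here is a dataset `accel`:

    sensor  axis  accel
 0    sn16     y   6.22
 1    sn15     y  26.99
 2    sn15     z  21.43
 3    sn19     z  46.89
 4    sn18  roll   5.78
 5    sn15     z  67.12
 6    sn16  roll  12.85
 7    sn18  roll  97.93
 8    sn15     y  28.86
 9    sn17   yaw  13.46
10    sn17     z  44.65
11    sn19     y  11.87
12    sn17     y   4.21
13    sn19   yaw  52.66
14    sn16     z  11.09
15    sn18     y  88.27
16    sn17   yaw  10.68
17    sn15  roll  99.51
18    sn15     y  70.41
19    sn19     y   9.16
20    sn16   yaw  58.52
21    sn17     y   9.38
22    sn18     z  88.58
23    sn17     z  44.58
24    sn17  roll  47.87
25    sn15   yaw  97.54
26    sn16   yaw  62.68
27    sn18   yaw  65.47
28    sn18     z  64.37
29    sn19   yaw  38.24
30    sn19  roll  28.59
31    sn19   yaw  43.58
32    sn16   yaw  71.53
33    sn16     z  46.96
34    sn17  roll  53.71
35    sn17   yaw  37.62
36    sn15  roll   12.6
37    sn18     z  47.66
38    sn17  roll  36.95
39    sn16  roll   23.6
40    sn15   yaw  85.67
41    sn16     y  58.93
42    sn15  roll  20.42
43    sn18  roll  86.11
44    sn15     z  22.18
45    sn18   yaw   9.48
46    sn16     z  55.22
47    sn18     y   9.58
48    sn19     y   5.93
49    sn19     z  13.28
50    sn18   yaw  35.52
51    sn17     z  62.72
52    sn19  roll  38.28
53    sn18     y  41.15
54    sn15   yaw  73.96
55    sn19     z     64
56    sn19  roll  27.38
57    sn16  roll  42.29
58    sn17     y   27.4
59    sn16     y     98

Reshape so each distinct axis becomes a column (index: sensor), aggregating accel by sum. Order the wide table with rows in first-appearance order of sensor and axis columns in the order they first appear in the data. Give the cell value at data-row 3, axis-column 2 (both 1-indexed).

124.17

With rows in first-appearance order of sensor, row 3 is sensor=sn19. axis columns in first-appearance order: y, z, roll, yaw; column 2 is z.
Long rows with sensor=sn19, axis=z: 46.89 + 13.28 + 64 = 124.17.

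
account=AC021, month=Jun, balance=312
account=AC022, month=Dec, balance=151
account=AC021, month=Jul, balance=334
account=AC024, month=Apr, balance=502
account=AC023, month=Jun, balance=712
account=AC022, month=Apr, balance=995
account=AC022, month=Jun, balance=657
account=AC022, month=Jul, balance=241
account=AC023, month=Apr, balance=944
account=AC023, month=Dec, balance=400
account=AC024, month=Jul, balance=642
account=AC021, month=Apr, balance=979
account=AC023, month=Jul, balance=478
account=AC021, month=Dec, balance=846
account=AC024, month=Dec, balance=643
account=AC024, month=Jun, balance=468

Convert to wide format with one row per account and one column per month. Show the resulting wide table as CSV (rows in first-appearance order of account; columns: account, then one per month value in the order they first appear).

Columns: account plus the 4 distinct month values (Jun, Dec, Jul, Apr).
For example, row AC021 column Jun takes balance=312 from the long row (AC021, Jun).

account,Jun,Dec,Jul,Apr
AC021,312,846,334,979
AC022,657,151,241,995
AC024,468,643,642,502
AC023,712,400,478,944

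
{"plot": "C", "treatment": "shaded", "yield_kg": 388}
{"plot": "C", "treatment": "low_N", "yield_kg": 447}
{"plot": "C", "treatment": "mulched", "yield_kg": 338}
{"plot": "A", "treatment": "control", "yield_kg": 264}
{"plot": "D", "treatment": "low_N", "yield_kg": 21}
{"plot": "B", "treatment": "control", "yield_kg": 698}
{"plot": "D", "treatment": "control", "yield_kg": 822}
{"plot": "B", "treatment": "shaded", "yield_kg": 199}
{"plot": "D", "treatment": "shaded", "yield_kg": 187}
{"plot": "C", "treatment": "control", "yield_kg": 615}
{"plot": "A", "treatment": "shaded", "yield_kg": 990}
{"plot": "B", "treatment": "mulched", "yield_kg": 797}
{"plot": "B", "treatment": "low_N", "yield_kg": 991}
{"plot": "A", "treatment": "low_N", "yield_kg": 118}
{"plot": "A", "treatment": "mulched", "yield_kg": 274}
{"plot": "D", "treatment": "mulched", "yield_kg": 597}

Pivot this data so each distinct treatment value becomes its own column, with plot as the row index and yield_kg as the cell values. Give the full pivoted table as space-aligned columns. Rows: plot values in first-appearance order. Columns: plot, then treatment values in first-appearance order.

Columns: plot plus the 4 distinct treatment values (shaded, low_N, mulched, control).
For example, row C column shaded takes yield_kg=388 from the long row (C, shaded).

plot  shaded  low_N  mulched  control
C     388     447    338      615    
A     990     118    274      264    
D     187     21     597      822    
B     199     991    797      698    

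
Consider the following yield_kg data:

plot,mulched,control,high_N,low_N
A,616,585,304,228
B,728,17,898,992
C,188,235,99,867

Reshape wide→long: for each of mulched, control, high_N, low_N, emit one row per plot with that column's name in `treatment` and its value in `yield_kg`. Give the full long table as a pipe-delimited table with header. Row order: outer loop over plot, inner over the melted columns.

Each (plot, column) pair becomes one row: 3 × 4 = 12 rows.
For example, (A, mulched) → yield_kg=616.

| plot | treatment | yield_kg |
| A | mulched | 616 |
| A | control | 585 |
| A | high_N | 304 |
| A | low_N | 228 |
| B | mulched | 728 |
| B | control | 17 |
| B | high_N | 898 |
| B | low_N | 992 |
| C | mulched | 188 |
| C | control | 235 |
| C | high_N | 99 |
| C | low_N | 867 |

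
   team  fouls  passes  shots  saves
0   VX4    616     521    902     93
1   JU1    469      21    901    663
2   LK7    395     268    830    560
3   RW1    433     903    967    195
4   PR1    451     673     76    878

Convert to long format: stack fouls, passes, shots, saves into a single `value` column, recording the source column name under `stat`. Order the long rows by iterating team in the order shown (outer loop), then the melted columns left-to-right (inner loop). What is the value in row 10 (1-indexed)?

20 rows total (5 × 4). Row 10: index ⌊(10-1)/4⌋ = 2 into team → LK7; (10-1) mod 4 = 1 into the melted columns → passes.
So row 10 is (LK7, passes, 268); value = 268.

268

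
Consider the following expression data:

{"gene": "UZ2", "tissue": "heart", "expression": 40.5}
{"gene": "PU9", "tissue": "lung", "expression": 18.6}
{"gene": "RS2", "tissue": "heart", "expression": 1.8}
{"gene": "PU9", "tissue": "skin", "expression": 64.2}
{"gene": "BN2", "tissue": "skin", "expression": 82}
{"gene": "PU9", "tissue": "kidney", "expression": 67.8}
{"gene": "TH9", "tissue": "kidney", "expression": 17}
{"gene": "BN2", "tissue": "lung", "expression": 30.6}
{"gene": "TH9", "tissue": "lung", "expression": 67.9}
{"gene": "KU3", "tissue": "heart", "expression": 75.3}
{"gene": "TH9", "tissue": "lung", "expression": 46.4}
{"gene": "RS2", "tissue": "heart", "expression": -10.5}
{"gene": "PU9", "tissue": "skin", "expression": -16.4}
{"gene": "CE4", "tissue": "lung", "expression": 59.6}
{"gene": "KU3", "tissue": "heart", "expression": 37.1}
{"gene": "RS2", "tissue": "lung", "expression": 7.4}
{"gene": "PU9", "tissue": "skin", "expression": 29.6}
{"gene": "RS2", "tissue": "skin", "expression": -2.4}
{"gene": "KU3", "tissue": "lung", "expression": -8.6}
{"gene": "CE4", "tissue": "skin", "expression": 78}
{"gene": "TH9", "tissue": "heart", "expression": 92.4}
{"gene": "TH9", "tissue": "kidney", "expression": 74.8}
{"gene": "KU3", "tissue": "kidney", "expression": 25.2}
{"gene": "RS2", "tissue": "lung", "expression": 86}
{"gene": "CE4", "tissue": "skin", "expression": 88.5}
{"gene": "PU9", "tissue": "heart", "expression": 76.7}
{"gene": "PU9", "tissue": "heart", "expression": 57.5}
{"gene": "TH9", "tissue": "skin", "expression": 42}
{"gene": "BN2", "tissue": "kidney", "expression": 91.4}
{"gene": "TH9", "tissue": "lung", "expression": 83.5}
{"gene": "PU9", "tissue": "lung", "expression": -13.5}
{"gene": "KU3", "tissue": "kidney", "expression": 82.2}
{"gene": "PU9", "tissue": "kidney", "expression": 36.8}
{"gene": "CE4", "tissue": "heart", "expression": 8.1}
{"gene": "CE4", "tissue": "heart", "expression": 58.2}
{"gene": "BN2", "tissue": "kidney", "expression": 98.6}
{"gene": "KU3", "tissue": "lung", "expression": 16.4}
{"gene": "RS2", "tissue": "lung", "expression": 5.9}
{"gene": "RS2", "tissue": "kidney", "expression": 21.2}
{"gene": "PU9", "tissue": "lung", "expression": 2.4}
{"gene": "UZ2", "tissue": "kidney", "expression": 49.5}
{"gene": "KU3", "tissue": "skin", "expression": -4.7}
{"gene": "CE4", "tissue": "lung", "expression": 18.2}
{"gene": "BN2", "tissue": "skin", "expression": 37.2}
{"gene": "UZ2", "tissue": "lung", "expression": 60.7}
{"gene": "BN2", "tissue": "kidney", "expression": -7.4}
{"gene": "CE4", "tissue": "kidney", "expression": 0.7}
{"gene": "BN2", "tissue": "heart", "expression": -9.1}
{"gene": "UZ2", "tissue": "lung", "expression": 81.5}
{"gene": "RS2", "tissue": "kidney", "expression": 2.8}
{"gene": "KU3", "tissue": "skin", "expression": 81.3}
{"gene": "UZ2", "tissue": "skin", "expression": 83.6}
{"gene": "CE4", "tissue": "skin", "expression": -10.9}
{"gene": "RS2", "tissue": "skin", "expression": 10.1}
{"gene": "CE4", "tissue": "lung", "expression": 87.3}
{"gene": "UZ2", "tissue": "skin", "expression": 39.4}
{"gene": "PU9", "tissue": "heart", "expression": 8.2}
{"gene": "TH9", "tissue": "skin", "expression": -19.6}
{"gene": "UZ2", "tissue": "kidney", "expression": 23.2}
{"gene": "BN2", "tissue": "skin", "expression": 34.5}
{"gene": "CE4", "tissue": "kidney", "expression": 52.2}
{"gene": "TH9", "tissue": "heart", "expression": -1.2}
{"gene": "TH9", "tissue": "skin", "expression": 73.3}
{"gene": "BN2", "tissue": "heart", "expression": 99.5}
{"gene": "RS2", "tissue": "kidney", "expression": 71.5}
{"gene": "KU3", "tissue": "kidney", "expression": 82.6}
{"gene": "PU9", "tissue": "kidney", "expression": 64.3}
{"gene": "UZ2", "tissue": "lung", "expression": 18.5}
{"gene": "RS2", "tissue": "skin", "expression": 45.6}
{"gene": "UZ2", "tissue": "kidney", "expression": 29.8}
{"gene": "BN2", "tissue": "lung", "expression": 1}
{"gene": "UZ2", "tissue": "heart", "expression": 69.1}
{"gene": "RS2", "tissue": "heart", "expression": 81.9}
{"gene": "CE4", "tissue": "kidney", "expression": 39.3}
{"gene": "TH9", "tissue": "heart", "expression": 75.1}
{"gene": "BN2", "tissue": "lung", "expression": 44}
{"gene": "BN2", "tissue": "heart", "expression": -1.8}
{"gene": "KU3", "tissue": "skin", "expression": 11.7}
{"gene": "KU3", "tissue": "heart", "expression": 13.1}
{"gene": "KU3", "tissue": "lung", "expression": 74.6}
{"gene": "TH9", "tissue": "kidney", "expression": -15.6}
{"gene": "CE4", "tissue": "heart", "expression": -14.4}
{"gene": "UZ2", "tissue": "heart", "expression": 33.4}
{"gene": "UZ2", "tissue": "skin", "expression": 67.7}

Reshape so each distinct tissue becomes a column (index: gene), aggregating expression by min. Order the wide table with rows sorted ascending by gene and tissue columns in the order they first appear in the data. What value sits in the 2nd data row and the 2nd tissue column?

With rows sorted ascending by gene, row 2 is gene=CE4. tissue columns in first-appearance order: heart, lung, skin, kidney; column 2 is lung.
Long rows with gene=CE4, tissue=lung: min(59.6, 18.2, 87.3) = 18.2.

18.2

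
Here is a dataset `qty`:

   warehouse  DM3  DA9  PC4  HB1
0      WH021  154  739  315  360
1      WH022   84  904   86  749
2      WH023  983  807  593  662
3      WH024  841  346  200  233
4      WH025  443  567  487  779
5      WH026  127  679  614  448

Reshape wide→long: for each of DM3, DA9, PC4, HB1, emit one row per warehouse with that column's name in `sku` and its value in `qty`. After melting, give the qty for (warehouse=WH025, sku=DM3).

443

Unpivoting turns each (warehouse, wide-column) pair into one long row.
The wide cell at row WH025, column DM3 holds 443, so the long row (WH025, DM3) has qty=443.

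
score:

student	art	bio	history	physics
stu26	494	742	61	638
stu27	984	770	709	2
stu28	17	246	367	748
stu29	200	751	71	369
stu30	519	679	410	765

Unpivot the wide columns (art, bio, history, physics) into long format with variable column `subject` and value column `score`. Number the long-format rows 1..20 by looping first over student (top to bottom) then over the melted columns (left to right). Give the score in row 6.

770

20 rows total (5 × 4). Row 6: index ⌊(6-1)/4⌋ = 1 into student → stu27; (6-1) mod 4 = 1 into the melted columns → bio.
So row 6 is (stu27, bio, 770); score = 770.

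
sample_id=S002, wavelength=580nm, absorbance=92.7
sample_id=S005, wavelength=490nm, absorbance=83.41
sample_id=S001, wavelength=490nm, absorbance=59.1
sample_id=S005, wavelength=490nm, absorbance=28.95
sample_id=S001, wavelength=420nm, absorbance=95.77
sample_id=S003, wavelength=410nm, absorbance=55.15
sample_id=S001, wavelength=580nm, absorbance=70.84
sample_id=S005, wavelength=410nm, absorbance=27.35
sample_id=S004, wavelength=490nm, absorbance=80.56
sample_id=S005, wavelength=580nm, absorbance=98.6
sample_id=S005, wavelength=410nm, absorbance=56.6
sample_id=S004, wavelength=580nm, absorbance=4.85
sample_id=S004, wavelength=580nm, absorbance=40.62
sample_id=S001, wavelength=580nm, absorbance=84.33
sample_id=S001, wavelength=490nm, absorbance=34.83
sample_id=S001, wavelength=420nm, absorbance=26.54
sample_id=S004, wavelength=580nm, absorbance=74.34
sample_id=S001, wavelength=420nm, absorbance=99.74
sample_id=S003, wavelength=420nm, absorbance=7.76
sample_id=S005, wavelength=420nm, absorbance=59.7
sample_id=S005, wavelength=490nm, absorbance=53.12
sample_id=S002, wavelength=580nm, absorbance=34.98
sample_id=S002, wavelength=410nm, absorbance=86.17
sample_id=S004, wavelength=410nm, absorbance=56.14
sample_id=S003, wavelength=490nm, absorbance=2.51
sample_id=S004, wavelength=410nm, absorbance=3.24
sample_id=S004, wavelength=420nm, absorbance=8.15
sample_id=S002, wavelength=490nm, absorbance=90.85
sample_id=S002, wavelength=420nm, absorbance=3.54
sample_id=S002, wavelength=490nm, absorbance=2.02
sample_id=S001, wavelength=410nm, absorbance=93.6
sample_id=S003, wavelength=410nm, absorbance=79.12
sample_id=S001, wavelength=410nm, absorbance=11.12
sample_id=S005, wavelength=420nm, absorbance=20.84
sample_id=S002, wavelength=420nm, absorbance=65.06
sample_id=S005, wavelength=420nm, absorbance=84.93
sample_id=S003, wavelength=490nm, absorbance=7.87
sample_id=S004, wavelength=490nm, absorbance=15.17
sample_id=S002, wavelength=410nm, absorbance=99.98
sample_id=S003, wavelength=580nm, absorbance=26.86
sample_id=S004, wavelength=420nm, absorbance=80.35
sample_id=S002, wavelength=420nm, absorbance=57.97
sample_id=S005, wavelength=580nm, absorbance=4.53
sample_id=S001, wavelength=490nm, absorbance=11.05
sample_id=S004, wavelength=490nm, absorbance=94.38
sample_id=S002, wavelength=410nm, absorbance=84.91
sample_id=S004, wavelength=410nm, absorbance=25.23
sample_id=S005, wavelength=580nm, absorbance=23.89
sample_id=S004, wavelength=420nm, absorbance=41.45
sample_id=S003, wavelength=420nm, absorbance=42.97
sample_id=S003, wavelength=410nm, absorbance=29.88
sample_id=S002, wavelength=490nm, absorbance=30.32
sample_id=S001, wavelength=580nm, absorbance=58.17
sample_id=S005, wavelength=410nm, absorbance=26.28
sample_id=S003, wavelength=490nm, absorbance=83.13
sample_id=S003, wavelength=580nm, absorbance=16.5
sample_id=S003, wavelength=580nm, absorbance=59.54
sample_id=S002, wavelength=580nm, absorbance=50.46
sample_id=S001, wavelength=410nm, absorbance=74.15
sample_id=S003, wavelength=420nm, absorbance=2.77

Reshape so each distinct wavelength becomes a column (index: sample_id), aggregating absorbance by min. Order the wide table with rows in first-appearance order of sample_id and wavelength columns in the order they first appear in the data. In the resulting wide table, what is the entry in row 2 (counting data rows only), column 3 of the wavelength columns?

20.84

With rows in first-appearance order of sample_id, row 2 is sample_id=S005. wavelength columns in first-appearance order: 580nm, 490nm, 420nm, 410nm; column 3 is 420nm.
Long rows with sample_id=S005, wavelength=420nm: min(59.7, 20.84, 84.93) = 20.84.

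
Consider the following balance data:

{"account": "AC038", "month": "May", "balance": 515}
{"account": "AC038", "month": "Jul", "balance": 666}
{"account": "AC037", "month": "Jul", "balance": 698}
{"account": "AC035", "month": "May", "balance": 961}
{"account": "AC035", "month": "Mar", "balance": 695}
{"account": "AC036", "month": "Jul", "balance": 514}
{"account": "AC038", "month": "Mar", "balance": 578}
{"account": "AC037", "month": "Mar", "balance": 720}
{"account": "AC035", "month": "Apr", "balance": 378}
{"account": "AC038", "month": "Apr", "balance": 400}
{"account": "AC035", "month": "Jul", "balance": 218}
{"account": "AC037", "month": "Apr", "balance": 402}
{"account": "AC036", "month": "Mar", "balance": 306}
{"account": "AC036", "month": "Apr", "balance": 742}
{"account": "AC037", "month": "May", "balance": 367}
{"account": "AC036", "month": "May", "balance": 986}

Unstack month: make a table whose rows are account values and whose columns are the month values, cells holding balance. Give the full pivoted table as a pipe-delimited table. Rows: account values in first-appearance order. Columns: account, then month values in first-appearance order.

| account | May | Jul | Mar | Apr |
| AC038 | 515 | 666 | 578 | 400 |
| AC037 | 367 | 698 | 720 | 402 |
| AC035 | 961 | 218 | 695 | 378 |
| AC036 | 986 | 514 | 306 | 742 |

Columns: account plus the 4 distinct month values (May, Jul, Mar, Apr).
For example, row AC038 column May takes balance=515 from the long row (AC038, May).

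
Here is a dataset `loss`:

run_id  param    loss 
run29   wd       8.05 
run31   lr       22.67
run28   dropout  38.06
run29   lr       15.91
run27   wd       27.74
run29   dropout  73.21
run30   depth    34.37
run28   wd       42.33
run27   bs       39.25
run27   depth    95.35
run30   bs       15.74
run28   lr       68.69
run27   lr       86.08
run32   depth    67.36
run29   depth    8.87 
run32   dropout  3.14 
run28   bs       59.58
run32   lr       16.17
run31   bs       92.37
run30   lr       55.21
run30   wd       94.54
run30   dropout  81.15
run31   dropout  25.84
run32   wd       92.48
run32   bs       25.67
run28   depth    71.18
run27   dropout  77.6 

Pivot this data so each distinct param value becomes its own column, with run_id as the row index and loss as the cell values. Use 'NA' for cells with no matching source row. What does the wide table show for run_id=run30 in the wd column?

The long row with run_id=run30, param=wd has loss=94.54.

94.54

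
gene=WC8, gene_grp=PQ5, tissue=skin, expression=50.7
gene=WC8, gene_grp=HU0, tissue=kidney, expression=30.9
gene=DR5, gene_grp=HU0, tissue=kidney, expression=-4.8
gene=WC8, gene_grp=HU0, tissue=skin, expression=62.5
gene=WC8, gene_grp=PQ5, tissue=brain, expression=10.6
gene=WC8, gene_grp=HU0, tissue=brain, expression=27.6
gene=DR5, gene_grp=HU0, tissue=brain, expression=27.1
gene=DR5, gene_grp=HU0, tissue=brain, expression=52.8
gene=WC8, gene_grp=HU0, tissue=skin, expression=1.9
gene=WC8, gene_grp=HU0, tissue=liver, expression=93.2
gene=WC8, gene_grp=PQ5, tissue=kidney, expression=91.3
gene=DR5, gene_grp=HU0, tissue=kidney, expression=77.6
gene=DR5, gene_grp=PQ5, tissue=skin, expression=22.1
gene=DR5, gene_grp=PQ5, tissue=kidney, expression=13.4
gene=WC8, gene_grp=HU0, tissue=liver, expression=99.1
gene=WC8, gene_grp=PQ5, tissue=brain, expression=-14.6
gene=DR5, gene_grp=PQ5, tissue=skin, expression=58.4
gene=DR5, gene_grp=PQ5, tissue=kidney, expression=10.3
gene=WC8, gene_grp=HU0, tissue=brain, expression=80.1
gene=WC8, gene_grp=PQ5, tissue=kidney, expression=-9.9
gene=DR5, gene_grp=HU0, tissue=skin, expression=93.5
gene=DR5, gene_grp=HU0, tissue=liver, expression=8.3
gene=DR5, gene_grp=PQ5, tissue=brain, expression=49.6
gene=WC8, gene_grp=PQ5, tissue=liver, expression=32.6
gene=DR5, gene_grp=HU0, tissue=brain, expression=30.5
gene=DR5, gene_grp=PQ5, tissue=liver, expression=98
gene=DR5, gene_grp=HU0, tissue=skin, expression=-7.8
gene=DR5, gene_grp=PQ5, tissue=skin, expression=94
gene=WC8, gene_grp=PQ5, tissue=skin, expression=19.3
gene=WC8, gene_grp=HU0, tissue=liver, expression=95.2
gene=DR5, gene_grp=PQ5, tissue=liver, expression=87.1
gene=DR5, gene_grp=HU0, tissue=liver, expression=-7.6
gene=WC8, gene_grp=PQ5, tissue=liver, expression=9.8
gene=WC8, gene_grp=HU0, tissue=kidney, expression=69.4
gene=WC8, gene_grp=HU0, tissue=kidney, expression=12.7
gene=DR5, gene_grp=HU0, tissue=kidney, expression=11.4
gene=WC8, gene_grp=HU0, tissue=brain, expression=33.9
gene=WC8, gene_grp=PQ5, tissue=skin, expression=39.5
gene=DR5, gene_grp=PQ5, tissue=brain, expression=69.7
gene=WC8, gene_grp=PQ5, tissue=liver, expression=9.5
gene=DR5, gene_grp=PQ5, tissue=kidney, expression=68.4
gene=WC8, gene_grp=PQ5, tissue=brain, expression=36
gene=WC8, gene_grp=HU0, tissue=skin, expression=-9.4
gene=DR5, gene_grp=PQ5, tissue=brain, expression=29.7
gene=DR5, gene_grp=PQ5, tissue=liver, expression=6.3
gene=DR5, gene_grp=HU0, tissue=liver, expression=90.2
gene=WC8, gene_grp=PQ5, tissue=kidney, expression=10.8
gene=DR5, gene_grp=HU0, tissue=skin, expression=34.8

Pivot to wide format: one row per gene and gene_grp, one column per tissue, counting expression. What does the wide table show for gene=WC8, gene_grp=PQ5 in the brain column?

3

Rows with gene=WC8, gene_grp=PQ5 and tissue=brain: expression values are 10.6, -14.6, 36.
3 rows match — count = 3.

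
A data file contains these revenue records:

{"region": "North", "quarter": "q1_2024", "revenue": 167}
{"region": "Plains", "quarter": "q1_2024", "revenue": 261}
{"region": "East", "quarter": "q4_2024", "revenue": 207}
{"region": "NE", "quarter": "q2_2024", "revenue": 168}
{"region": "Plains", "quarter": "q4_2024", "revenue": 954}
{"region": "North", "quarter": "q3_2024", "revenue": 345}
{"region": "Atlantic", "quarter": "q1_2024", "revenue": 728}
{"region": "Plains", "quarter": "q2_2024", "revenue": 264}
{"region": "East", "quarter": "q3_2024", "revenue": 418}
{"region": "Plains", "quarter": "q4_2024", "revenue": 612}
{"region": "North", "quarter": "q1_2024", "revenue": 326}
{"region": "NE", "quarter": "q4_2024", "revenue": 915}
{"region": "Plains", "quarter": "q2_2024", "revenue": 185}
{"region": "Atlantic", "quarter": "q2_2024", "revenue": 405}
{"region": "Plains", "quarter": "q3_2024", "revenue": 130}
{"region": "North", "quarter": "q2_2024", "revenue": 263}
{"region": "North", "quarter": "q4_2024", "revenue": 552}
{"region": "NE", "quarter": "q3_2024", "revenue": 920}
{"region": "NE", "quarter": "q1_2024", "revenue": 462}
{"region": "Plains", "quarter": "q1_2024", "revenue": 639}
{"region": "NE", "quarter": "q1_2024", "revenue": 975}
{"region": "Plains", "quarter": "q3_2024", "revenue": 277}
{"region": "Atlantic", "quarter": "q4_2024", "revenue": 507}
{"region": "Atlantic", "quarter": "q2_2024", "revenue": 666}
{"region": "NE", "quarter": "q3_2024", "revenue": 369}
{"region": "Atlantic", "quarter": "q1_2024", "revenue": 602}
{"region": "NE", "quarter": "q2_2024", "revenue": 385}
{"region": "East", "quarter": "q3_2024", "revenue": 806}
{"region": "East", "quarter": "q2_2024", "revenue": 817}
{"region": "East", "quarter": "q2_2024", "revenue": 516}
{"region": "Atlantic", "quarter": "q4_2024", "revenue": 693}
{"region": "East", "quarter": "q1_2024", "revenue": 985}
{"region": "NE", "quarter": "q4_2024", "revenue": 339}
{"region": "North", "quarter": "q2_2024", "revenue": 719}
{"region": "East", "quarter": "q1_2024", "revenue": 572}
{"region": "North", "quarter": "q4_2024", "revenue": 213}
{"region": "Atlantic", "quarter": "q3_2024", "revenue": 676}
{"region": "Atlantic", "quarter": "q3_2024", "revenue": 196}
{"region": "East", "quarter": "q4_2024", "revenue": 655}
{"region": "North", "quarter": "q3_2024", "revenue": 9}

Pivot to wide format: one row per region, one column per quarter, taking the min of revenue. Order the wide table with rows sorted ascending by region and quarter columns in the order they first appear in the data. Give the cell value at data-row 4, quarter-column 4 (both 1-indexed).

9

With rows sorted ascending by region, row 4 is region=North. quarter columns in first-appearance order: q1_2024, q4_2024, q2_2024, q3_2024; column 4 is q3_2024.
Long rows with region=North, quarter=q3_2024: min(345, 9) = 9.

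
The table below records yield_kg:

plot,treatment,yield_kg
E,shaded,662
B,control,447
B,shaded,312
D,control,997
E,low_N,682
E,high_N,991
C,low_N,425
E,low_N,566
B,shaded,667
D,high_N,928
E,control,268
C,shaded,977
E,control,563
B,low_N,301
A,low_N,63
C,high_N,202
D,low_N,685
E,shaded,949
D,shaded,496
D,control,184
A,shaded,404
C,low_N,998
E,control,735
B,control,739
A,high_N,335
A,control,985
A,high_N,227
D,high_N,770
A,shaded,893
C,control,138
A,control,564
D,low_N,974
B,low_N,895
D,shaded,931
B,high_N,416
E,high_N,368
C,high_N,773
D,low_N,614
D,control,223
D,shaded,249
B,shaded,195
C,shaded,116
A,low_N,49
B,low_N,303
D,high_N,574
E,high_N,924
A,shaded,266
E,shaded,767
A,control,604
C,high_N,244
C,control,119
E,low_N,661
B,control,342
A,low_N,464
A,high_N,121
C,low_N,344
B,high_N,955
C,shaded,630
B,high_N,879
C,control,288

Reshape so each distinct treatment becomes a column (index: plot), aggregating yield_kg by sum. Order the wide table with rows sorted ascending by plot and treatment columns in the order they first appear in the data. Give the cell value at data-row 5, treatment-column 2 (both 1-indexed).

With rows sorted ascending by plot, row 5 is plot=E. treatment columns in first-appearance order: shaded, control, low_N, high_N; column 2 is control.
Long rows with plot=E, treatment=control: 268 + 563 + 735 = 1566.

1566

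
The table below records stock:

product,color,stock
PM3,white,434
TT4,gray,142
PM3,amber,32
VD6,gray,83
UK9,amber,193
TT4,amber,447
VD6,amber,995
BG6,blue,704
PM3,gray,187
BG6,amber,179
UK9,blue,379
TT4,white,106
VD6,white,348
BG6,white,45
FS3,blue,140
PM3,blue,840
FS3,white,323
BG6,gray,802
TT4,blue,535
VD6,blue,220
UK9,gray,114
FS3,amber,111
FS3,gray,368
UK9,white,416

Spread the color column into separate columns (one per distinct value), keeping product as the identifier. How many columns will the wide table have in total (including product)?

1 column for product plus 4 distinct color values → 5 columns.

5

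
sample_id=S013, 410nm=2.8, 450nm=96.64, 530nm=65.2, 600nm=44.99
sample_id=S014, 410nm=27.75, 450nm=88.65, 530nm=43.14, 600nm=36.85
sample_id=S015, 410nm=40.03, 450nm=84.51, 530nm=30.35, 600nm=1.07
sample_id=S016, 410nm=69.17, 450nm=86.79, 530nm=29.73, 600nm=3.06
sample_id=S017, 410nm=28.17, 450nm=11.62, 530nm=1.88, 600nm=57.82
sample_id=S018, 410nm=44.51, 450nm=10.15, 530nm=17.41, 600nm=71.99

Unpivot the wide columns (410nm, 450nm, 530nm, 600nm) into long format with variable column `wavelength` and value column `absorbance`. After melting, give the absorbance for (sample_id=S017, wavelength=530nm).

Unpivoting turns each (sample_id, wide-column) pair into one long row.
The wide cell at row S017, column 530nm holds 1.88, so the long row (S017, 530nm) has absorbance=1.88.

1.88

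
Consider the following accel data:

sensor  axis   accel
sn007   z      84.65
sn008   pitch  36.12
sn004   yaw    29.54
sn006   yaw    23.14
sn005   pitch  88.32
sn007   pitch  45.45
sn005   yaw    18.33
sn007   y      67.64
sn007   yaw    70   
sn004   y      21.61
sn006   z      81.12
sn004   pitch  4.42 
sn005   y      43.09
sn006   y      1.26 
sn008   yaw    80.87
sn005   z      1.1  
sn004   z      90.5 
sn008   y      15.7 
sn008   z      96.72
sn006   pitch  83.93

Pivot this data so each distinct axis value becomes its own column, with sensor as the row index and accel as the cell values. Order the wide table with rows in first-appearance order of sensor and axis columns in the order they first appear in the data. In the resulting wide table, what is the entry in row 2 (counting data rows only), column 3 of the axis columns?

80.87

With rows in first-appearance order of sensor, row 2 is sensor=sn008. axis columns in first-appearance order: z, pitch, yaw, y; column 3 is yaw.
Long rows with sensor=sn008, axis=yaw: accel = 80.87.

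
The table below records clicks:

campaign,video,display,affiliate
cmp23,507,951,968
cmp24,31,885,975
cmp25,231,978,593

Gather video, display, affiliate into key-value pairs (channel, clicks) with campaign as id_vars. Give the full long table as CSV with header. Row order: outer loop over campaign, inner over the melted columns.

Each (campaign, column) pair becomes one row: 3 × 3 = 9 rows.
For example, (cmp23, video) → clicks=507.

campaign,channel,clicks
cmp23,video,507
cmp23,display,951
cmp23,affiliate,968
cmp24,video,31
cmp24,display,885
cmp24,affiliate,975
cmp25,video,231
cmp25,display,978
cmp25,affiliate,593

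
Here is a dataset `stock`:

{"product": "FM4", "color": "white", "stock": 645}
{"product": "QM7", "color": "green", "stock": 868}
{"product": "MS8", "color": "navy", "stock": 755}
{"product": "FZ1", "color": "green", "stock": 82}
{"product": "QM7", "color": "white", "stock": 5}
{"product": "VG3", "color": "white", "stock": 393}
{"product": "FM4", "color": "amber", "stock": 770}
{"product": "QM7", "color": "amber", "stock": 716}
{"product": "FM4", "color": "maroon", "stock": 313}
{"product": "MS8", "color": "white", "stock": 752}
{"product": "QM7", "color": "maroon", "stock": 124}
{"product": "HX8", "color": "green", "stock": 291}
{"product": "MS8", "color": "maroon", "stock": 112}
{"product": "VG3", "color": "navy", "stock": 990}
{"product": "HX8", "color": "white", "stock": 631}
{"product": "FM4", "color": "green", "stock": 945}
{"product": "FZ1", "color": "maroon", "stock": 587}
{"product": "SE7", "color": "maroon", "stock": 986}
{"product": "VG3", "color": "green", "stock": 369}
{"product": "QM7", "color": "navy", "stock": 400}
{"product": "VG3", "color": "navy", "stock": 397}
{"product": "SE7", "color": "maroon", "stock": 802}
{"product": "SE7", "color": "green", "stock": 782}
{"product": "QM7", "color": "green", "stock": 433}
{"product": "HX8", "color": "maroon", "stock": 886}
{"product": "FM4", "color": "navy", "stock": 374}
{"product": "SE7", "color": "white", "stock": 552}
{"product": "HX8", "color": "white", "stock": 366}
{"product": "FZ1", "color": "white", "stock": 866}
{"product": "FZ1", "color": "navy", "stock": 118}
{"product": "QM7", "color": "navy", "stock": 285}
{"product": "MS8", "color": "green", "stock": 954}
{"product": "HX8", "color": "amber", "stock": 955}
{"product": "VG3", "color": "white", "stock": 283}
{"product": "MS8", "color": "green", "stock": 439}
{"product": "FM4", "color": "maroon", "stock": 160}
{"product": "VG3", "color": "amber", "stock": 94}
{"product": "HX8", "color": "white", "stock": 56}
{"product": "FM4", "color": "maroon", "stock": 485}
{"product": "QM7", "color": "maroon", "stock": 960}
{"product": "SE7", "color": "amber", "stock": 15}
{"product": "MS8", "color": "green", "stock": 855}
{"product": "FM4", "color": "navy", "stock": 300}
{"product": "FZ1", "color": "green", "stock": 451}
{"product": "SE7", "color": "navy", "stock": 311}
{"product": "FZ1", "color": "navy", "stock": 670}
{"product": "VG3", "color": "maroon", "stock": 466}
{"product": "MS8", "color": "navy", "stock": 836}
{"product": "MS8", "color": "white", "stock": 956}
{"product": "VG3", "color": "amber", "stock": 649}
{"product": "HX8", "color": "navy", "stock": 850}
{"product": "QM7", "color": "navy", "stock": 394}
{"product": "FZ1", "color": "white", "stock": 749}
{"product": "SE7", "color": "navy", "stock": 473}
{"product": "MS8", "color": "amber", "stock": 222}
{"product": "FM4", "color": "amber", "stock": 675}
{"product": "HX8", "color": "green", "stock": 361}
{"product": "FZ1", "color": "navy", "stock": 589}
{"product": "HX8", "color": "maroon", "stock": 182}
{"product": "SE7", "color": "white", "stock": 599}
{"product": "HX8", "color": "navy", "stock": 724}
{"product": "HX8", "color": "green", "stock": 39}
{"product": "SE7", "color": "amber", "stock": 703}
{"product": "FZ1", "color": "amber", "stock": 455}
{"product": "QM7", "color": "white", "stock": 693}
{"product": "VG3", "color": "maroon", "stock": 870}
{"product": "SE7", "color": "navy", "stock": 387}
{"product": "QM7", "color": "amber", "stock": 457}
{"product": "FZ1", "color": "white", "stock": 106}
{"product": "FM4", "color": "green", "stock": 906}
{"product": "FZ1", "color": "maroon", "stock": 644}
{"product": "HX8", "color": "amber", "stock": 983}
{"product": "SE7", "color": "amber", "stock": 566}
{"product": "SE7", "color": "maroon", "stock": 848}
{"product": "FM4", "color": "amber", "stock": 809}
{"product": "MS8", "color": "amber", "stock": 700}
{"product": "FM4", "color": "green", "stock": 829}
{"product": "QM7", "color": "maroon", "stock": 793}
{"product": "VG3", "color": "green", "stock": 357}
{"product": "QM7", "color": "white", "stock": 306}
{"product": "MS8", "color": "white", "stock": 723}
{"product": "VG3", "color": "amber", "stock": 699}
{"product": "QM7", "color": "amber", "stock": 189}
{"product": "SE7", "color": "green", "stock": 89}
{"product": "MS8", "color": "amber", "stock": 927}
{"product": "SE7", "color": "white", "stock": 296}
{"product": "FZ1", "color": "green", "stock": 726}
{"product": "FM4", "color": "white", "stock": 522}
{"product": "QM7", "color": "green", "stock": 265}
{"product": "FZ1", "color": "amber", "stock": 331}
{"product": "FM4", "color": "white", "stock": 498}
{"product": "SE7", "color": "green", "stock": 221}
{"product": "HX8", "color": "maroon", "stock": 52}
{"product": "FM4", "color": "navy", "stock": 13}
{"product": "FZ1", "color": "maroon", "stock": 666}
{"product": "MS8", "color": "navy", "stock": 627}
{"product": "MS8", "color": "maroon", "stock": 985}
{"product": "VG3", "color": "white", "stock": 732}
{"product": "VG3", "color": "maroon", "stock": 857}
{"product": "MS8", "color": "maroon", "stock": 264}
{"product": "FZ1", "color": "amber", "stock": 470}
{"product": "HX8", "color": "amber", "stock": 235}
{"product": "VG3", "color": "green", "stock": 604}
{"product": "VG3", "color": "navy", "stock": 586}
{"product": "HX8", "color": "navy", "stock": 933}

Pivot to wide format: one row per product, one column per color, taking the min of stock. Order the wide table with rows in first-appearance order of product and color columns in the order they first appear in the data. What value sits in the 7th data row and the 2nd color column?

With rows in first-appearance order of product, row 7 is product=SE7. color columns in first-appearance order: white, green, navy, amber, maroon; column 2 is green.
Long rows with product=SE7, color=green: min(782, 89, 221) = 89.

89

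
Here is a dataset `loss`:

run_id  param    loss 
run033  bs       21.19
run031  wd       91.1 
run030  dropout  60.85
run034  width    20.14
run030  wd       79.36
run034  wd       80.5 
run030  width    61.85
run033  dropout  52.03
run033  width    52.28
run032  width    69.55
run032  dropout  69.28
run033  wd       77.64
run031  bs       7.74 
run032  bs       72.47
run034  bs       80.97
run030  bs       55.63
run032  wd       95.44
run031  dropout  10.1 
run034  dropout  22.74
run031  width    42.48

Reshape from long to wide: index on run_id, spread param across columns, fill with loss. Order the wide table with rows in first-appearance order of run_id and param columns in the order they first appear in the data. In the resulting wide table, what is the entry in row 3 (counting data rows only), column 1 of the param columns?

55.63

With rows in first-appearance order of run_id, row 3 is run_id=run030. param columns in first-appearance order: bs, wd, dropout, width; column 1 is bs.
Long rows with run_id=run030, param=bs: loss = 55.63.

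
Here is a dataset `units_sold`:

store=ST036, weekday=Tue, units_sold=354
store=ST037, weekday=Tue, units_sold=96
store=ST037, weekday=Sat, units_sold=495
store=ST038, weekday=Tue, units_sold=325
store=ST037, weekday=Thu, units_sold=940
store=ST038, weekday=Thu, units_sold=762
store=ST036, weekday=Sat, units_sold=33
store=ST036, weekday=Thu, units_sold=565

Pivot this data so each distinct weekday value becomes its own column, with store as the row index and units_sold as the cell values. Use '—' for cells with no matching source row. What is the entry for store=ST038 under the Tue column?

325

The long row with store=ST038, weekday=Tue has units_sold=325.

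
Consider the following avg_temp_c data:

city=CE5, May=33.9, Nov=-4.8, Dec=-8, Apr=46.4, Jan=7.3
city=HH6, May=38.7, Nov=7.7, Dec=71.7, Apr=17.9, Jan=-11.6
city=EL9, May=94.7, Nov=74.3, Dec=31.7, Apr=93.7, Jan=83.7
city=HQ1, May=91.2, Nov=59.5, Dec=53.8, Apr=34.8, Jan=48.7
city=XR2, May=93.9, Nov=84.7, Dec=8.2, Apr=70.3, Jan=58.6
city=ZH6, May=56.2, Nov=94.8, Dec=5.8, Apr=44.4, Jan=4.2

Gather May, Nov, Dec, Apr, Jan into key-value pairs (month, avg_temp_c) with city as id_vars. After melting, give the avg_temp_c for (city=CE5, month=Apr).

Unpivoting turns each (city, wide-column) pair into one long row.
The wide cell at row CE5, column Apr holds 46.4, so the long row (CE5, Apr) has avg_temp_c=46.4.

46.4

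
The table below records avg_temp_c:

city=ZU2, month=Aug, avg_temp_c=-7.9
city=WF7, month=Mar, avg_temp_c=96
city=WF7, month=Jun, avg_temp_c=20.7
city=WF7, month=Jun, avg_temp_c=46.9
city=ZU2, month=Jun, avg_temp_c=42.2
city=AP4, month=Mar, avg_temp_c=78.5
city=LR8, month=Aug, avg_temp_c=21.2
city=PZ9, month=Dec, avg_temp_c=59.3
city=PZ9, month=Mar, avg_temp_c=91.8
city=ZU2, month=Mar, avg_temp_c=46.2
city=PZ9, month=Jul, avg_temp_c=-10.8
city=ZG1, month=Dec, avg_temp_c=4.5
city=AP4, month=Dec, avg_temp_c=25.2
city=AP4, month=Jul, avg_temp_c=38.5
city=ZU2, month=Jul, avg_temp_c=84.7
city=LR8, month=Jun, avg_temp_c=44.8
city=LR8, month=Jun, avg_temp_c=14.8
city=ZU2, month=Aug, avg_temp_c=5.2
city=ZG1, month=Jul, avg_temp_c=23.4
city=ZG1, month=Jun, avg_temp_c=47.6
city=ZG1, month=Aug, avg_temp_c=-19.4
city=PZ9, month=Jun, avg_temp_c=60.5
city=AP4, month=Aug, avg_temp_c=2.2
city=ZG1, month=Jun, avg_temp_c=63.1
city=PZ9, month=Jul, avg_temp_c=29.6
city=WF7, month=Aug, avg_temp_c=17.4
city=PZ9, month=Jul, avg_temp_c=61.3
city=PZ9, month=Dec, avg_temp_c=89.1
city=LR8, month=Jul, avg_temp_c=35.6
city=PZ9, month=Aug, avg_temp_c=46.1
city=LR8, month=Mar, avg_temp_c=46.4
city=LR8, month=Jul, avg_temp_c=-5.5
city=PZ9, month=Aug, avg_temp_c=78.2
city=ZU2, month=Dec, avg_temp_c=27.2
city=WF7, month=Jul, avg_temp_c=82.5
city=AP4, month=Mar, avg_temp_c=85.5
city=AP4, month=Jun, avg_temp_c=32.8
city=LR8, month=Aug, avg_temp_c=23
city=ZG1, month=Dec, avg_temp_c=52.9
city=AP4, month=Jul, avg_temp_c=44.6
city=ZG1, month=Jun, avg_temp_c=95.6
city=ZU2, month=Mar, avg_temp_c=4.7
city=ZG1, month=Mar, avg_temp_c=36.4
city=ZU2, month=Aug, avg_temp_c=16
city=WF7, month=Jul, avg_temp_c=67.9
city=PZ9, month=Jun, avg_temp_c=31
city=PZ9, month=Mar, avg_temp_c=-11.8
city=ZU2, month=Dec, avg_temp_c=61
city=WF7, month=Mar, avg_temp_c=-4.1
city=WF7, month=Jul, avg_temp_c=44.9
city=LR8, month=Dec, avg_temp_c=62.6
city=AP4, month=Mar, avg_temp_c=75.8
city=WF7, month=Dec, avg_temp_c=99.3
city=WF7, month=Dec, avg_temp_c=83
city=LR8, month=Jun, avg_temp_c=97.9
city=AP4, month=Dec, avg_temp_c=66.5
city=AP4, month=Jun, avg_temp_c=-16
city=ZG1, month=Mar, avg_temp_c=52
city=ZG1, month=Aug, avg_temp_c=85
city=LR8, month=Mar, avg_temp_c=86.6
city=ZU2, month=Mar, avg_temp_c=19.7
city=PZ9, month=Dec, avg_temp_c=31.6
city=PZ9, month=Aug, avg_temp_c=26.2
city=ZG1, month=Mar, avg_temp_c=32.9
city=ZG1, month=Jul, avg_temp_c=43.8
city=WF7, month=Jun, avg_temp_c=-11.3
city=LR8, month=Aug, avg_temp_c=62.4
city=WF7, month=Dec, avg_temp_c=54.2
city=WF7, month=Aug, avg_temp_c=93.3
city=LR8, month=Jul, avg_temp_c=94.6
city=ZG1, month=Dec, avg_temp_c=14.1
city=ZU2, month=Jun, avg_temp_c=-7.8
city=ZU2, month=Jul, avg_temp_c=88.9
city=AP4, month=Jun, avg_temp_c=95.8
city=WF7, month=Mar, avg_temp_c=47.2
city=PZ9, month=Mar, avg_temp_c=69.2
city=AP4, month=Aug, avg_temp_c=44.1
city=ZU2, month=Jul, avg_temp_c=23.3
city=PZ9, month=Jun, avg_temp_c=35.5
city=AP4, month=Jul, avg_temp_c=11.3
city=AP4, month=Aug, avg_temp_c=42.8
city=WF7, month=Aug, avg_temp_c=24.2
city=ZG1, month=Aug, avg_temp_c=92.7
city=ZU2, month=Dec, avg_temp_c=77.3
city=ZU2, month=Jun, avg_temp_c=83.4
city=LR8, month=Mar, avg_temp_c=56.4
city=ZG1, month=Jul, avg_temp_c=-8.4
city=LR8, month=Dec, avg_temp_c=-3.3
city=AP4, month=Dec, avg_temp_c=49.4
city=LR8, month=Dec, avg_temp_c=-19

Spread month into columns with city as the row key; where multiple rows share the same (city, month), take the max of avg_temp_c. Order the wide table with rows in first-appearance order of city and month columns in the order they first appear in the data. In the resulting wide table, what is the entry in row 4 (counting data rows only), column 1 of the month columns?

With rows in first-appearance order of city, row 4 is city=LR8. month columns in first-appearance order: Aug, Mar, Jun, Dec, Jul; column 1 is Aug.
Long rows with city=LR8, month=Aug: max(21.2, 23, 62.4) = 62.4.

62.4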